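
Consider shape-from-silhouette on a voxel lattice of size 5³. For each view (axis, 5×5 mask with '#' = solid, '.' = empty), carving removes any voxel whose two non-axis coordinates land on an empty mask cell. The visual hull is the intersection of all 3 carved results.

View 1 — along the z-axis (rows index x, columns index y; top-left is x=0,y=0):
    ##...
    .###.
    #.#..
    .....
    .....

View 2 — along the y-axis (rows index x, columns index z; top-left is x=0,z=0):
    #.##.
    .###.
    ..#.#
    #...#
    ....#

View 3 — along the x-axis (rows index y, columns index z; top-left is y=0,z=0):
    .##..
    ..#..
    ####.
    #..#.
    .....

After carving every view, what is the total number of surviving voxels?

start: 5×5×5 = 125 voxels
carve view 1 (along z, XY-mask fill 7/25): 35 voxels remain
carve view 2 (along y, XZ-mask fill 11/25): 19 voxels remain
carve view 3 (along x, YZ-mask fill 9/25): 9 voxels remain

remaining voxels: 9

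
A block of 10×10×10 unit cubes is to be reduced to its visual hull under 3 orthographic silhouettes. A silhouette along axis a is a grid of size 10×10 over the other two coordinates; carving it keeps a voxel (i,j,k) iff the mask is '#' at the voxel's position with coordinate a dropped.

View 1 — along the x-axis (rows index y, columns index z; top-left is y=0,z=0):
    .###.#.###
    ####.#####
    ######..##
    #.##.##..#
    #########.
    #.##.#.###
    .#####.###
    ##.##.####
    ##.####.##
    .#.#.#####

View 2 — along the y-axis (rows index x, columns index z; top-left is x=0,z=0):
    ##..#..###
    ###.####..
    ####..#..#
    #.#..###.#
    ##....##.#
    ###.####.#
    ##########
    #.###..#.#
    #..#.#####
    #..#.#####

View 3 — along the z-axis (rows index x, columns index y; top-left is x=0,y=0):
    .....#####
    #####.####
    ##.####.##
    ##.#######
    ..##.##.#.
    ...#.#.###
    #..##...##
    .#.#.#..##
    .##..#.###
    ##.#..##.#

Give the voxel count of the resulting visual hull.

remaining voxels: 318

start: 10×10×10 = 1000 voxels
V1 x: intersect with YZ mask (77 set) -- 770 left
V2 y: intersect with XZ mask (68 set) -- 517 left
V3 z: intersect with XY mask (63 set) -- 318 left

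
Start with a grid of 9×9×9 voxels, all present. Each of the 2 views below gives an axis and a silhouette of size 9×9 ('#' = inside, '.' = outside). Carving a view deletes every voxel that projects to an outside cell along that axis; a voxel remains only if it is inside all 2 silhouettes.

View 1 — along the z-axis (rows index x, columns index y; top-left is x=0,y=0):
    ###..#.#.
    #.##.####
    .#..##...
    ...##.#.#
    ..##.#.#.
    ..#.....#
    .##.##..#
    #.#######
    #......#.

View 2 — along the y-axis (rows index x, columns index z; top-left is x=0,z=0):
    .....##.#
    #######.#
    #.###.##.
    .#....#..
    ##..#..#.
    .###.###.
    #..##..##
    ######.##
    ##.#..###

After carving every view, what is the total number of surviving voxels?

remaining voxels: 226

initial block: 9^3 = 729
[1] z-view keeps 40 columns → grid now 360
[2] y-view keeps 48 columns → grid now 226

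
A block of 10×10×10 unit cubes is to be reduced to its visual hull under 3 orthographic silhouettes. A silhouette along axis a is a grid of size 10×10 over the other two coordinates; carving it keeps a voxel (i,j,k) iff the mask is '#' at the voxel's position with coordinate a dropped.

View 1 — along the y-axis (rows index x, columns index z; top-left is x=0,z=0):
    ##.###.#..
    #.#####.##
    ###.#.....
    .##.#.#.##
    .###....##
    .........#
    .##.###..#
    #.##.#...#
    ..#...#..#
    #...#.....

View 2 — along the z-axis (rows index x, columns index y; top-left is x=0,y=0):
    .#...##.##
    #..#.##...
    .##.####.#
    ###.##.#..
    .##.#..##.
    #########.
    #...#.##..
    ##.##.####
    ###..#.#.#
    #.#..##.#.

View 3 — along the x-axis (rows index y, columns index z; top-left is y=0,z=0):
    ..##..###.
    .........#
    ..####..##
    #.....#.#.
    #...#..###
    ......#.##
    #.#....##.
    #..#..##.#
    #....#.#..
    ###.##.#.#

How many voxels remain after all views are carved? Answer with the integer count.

remaining voxels: 102

initial block: 10^3 = 1000
carve view 1 (along y, XZ-mask fill 46/100): 460 voxels remain
carve view 2 (along z, XY-mask fill 59/100): 252 voxels remain
carve view 3 (along x, YZ-mask fill 42/100): 102 voxels remain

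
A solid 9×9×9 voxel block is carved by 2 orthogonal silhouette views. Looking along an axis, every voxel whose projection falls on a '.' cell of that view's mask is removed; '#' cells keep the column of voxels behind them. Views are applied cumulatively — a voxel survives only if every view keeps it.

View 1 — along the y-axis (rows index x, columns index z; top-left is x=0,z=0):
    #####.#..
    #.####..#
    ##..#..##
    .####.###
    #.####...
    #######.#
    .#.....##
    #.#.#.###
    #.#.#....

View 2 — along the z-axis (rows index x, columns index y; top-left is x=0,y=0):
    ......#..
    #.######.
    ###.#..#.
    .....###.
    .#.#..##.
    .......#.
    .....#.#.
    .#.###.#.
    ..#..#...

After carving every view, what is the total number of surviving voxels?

full grid |V| = 729
carve view 1 (along y, XZ-mask fill 49/81): 441 voxels remain
carve view 2 (along z, XY-mask fill 30/81): 164 voxels remain

|visual hull| = 164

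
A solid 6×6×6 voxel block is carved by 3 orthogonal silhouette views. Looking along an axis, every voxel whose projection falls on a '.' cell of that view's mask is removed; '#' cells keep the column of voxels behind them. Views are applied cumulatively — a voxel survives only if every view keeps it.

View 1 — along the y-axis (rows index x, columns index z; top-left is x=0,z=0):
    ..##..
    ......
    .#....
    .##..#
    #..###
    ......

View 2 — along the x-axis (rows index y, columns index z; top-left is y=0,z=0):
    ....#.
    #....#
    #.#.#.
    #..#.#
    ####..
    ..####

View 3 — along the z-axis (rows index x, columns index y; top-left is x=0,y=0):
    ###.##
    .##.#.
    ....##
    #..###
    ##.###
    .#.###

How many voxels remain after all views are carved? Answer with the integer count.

initial block: 6^3 = 216
[1] y-view keeps 10 columns → grid now 60
[2] x-view keeps 17 columns → grid now 27
[3] z-view keeps 23 columns → grid now 22

voxel count = 22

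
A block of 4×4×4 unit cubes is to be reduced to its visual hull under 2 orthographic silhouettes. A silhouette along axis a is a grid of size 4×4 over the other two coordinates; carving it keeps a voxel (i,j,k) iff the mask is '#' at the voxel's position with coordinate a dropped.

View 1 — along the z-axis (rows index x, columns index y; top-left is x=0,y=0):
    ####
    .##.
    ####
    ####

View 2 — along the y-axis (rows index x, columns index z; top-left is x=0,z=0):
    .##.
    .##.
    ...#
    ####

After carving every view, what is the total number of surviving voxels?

32 voxels

before carving: 64 voxels (4×4×4)
step 1: project along z, AND mask (14/16) → |grid| = 56
step 2: project along y, AND mask (9/16) → |grid| = 32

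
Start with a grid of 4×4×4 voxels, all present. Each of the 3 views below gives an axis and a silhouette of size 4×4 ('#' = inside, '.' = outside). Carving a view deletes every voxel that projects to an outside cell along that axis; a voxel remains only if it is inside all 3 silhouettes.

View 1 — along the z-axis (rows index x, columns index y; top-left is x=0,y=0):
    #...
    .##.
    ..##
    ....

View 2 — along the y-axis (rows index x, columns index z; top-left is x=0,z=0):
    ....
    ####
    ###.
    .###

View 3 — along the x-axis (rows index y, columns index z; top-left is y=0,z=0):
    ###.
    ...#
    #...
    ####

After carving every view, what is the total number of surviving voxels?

remaining voxels: 6

start: 4×4×4 = 64 voxels
  1. axis=2 (XY plane), |mask|=5  ⇒  voxels=20
  2. axis=1 (XZ plane), |mask|=10  ⇒  voxels=14
  3. axis=0 (YZ plane), |mask|=9  ⇒  voxels=6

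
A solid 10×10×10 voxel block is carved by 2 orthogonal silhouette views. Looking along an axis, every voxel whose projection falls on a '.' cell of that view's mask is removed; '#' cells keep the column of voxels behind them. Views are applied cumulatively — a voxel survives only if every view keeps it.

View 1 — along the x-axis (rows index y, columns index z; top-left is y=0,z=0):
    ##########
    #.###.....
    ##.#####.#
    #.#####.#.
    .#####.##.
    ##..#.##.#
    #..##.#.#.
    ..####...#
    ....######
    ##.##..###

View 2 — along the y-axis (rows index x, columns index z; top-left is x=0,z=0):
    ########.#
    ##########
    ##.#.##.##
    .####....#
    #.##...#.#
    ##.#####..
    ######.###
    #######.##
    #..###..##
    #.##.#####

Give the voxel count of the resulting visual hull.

before carving: 1000 voxels (10×10×10)
carve view 1 (along x, YZ-mask fill 65/100): 650 voxels remain
carve view 2 (along y, XZ-mask fill 75/100): 493 voxels remain

493 voxels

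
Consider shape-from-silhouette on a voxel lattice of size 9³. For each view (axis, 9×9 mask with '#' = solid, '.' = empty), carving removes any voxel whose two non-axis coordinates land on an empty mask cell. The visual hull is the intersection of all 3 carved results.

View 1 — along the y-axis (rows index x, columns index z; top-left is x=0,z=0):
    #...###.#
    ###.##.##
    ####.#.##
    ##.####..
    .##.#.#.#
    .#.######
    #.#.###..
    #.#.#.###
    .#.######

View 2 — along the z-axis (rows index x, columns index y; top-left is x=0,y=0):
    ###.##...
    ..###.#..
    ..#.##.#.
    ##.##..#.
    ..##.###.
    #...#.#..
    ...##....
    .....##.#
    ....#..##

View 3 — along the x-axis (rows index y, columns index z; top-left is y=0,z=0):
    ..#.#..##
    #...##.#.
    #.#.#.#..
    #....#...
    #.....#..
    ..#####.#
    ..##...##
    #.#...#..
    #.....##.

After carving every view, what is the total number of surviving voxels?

start: 9×9×9 = 729 voxels
after view 1 [y-axis, 55 of 81 cells solid] → remaining = 495
after view 2 [z-axis, 34 of 81 cells solid] → remaining = 206
after view 3 [x-axis, 32 of 81 cells solid] → remaining = 78

voxel count = 78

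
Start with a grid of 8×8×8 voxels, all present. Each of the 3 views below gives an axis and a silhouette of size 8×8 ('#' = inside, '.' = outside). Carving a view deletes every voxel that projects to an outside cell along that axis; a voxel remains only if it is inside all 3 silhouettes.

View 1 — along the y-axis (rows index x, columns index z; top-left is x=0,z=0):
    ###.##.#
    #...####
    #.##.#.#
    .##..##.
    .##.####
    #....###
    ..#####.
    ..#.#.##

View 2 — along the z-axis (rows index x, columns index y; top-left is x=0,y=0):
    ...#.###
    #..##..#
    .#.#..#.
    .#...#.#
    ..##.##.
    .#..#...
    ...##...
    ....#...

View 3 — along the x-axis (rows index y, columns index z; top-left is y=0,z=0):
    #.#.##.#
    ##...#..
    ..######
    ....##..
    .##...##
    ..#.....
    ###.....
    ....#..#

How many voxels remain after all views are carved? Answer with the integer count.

voxel count = 47

start: 8×8×8 = 512 voxels
V1 y: intersect with XZ mask (39 set) -- 312 left
V2 z: intersect with XY mask (23 set) -- 117 left
V3 x: intersect with YZ mask (26 set) -- 47 left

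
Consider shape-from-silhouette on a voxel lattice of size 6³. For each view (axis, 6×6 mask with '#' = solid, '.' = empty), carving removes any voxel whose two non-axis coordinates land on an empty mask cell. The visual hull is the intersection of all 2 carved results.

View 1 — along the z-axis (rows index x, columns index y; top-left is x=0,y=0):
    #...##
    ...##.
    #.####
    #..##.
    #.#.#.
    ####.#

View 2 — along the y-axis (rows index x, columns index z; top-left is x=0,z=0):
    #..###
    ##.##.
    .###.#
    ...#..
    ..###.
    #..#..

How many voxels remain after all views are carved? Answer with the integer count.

before carving: 216 voxels (6×6×6)
after view 1 [z-axis, 21 of 36 cells solid] → remaining = 126
after view 2 [y-axis, 18 of 36 cells solid] → remaining = 62

|visual hull| = 62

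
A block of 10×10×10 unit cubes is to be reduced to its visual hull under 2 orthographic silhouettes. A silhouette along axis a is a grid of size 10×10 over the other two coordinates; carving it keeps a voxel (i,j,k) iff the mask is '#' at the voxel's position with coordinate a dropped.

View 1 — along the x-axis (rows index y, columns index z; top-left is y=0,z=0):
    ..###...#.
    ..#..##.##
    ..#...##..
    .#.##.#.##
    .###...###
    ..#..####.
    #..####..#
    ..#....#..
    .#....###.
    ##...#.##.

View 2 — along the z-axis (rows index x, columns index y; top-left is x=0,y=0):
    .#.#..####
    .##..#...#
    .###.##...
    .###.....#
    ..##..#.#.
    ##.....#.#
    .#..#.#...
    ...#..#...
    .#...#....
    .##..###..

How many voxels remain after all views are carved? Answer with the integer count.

before carving: 1000 voxels (10×10×10)
  1. axis=0 (YZ plane), |mask|=46  ⇒  voxels=460
  2. axis=2 (XY plane), |mask|=39  ⇒  voxels=185

185 voxels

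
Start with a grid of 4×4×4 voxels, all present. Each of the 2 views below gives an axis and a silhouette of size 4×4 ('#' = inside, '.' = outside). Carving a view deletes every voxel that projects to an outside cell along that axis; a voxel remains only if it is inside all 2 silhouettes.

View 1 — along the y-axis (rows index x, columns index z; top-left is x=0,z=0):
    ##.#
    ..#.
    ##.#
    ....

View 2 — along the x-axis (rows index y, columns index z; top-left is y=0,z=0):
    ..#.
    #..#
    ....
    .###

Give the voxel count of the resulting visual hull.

10 voxels

before carving: 64 voxels (4×4×4)
carve view 1 (along y, XZ-mask fill 7/16): 28 voxels remain
carve view 2 (along x, YZ-mask fill 6/16): 10 voxels remain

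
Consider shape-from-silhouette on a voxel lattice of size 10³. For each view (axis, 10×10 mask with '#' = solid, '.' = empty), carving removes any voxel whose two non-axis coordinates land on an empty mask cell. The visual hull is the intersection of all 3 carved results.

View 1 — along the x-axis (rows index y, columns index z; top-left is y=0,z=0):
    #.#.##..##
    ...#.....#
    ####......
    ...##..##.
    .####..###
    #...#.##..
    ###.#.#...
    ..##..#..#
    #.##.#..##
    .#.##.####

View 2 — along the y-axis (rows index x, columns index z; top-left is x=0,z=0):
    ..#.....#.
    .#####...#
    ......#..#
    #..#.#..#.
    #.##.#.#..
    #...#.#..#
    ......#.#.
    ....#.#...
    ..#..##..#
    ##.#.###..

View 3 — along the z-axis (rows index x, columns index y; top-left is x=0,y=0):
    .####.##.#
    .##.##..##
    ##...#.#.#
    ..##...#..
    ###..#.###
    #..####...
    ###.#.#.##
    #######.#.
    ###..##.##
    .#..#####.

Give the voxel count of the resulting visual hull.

remaining voxels: 108

initial block: 10^3 = 1000
V1 x: intersect with YZ mask (49 set) -- 490 left
V2 y: intersect with XZ mask (37 set) -- 179 left
V3 z: intersect with XY mask (61 set) -- 108 left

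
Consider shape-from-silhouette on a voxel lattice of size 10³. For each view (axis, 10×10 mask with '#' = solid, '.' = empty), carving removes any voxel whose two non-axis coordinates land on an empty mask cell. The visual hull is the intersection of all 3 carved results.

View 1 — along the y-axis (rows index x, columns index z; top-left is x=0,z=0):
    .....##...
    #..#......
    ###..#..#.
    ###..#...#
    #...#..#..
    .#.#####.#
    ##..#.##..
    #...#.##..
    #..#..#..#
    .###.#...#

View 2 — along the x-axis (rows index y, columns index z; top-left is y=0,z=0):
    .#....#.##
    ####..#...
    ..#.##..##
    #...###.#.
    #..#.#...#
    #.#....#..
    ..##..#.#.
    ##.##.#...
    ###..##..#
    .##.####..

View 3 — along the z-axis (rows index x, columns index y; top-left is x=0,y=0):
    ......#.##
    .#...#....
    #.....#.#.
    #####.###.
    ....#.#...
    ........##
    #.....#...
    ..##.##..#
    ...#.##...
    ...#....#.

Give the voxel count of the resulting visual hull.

before carving: 1000 voxels (10×10×10)
[1] y-view keeps 42 columns → grid now 420
[2] x-view keeps 47 columns → grid now 205
[3] z-view keeps 32 columns → grid now 70

remaining voxels: 70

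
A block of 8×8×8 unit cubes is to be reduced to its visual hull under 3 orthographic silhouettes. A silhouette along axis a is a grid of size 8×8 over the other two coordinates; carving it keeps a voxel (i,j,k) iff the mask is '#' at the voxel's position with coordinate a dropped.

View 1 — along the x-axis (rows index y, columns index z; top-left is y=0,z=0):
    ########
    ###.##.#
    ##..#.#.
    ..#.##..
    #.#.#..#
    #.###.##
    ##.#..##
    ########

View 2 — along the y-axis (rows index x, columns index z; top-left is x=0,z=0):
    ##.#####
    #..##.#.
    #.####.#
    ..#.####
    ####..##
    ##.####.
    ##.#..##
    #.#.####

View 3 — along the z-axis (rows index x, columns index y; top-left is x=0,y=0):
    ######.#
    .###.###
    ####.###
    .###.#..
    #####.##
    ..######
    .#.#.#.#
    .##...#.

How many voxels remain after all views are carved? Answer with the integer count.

full grid |V| = 512
carve view 1 (along x, YZ-mask fill 44/64): 352 voxels remain
carve view 2 (along y, XZ-mask fill 45/64): 250 voxels remain
carve view 3 (along z, XY-mask fill 44/64): 166 voxels remain

166 voxels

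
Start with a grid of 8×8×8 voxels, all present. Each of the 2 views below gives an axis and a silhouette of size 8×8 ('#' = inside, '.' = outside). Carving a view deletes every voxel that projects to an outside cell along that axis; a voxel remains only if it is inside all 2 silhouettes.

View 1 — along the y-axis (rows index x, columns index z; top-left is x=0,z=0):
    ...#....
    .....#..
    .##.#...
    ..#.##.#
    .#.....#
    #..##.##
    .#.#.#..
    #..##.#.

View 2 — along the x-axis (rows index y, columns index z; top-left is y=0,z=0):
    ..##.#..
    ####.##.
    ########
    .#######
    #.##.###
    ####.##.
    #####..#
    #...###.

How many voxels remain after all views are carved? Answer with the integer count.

before carving: 512 voxels (8×8×8)
step 1: project along y, AND mask (23/64) → |grid| = 184
step 2: project along x, AND mask (46/64) → |grid| = 130

|visual hull| = 130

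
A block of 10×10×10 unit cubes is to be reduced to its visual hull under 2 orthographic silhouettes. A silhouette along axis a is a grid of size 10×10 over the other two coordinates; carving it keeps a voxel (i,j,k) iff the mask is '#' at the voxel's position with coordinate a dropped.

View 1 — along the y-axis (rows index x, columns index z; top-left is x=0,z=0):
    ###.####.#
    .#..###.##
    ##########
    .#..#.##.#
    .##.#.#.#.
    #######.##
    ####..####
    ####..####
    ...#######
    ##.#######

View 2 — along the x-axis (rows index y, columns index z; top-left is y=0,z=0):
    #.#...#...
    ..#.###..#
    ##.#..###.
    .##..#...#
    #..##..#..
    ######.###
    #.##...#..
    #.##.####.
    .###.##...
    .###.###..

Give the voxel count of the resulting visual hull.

|visual hull| = 384

full grid |V| = 1000
V1 y: intersect with XZ mask (75 set) -- 750 left
V2 x: intersect with YZ mask (53 set) -- 384 left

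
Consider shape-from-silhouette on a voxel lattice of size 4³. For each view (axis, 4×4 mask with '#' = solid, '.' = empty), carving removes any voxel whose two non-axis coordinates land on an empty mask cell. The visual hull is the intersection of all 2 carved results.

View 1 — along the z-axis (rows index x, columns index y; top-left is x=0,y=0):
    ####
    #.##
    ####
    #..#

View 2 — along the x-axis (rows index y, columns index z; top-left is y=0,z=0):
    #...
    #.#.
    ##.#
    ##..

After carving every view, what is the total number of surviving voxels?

|visual hull| = 25

full grid |V| = 64
  1. axis=2 (XY plane), |mask|=13  ⇒  voxels=52
  2. axis=0 (YZ plane), |mask|=8  ⇒  voxels=25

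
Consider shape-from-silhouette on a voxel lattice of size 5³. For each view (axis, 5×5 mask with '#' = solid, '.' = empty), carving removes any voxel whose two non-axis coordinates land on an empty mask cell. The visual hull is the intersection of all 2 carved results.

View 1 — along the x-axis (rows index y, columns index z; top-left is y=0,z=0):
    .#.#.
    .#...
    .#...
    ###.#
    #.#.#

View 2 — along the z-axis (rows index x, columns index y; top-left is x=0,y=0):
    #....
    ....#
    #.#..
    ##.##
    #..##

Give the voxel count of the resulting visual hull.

full grid |V| = 125
carve view 1 (along x, YZ-mask fill 11/25): 55 voxels remain
carve view 2 (along z, XY-mask fill 11/25): 27 voxels remain

|visual hull| = 27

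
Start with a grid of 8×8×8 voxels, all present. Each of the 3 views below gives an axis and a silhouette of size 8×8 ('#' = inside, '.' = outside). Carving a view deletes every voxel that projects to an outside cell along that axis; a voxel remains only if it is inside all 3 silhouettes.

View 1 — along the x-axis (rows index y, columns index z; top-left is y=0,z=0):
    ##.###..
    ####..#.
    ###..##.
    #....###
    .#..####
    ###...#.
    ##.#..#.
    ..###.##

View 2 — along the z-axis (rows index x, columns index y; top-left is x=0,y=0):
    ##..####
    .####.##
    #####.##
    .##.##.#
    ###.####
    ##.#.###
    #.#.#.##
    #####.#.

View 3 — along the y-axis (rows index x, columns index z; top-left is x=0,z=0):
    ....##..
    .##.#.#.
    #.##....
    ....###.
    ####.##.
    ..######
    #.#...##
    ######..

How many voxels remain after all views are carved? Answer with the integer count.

|visual hull| = 119

start: 8×8×8 = 512 voxels
carve view 1 (along x, YZ-mask fill 37/64): 296 voxels remain
carve view 2 (along z, XY-mask fill 48/64): 225 voxels remain
carve view 3 (along y, XZ-mask fill 34/64): 119 voxels remain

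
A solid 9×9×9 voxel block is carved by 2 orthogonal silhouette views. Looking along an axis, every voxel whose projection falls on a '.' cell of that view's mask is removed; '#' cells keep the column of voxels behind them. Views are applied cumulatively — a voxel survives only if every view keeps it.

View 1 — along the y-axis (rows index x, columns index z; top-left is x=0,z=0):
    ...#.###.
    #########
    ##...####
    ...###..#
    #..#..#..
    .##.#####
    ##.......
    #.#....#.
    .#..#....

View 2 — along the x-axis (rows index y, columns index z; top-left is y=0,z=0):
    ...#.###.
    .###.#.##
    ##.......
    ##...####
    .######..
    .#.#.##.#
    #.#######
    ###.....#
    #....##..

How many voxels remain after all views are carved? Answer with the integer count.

start: 9×9×9 = 729 voxels
[1] y-view keeps 40 columns → grid now 360
[2] x-view keeps 44 columns → grid now 200

voxel count = 200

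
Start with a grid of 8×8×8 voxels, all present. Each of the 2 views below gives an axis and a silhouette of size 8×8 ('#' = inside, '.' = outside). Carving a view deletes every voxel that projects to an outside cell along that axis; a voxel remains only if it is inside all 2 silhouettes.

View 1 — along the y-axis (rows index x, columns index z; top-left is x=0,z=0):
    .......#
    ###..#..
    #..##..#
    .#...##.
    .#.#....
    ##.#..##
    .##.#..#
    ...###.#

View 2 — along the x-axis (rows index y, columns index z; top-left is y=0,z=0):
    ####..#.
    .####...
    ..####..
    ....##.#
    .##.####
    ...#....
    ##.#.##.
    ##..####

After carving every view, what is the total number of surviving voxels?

remaining voxels: 115

start: 8×8×8 = 512 voxels
  1. axis=1 (XZ plane), |mask|=27  ⇒  voxels=216
  2. axis=0 (YZ plane), |mask|=34  ⇒  voxels=115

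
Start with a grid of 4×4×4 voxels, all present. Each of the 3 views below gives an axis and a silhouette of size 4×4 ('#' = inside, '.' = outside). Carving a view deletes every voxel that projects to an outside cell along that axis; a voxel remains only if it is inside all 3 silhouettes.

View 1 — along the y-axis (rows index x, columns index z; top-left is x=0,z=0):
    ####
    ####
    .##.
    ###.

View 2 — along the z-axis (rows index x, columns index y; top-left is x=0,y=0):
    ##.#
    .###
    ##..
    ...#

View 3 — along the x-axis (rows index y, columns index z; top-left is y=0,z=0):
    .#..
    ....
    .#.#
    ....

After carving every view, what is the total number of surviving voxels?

remaining voxels: 4

before carving: 64 voxels (4×4×4)
after view 1 [y-axis, 13 of 16 cells solid] → remaining = 52
after view 2 [z-axis, 9 of 16 cells solid] → remaining = 31
after view 3 [x-axis, 3 of 16 cells solid] → remaining = 4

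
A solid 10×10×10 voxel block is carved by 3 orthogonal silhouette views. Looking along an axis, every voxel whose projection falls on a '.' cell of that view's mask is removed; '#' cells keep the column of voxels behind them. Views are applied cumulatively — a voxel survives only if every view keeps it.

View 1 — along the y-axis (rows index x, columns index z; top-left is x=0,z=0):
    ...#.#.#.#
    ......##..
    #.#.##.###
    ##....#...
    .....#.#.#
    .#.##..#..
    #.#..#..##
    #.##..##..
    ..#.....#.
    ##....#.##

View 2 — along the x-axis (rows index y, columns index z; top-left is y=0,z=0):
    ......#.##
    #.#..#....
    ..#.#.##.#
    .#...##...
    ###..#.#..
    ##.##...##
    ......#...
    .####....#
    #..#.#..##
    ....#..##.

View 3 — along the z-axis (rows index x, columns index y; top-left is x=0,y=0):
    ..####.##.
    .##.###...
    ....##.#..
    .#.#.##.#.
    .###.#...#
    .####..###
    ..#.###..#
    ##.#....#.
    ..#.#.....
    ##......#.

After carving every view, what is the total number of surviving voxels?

before carving: 1000 voxels (10×10×10)
V1 y: intersect with XZ mask (40 set) -- 400 left
V2 x: intersect with YZ mask (39 set) -- 156 left
V3 z: intersect with XY mask (45 set) -- 75 left

75 voxels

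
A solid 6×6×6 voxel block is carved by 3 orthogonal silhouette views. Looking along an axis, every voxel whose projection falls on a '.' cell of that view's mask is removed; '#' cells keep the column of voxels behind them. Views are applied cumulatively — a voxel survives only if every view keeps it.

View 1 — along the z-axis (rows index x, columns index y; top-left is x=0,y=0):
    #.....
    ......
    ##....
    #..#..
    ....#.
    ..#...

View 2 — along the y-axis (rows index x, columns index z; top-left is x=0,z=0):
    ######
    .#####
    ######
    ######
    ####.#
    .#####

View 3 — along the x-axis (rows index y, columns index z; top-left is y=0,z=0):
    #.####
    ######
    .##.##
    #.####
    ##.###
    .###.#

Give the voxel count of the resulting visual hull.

|visual hull| = 34

start: 6×6×6 = 216 voxels
carve view 1 (along z, XY-mask fill 7/36): 42 voxels remain
carve view 2 (along y, XZ-mask fill 33/36): 40 voxels remain
carve view 3 (along x, YZ-mask fill 29/36): 34 voxels remain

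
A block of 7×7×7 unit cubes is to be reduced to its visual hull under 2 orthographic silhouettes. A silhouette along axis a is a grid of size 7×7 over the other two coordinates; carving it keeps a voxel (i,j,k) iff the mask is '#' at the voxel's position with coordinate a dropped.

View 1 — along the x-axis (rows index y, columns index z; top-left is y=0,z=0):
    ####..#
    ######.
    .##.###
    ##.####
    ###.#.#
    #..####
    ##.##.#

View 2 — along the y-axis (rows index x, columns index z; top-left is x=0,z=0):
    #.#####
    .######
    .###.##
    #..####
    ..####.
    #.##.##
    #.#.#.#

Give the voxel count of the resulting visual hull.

initial block: 7^3 = 343
[1] x-view keeps 37 columns → grid now 259
[2] y-view keeps 35 columns → grid now 180

voxel count = 180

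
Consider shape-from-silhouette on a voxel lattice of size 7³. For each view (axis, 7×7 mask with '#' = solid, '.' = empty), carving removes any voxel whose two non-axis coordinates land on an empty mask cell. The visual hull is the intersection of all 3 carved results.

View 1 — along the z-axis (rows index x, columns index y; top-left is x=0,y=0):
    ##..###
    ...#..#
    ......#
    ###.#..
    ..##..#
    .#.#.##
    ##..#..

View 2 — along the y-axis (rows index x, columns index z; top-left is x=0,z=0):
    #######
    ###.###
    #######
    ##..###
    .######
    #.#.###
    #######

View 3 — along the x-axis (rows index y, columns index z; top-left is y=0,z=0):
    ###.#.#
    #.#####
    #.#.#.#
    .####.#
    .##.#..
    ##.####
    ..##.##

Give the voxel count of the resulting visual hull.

voxel count = 89

before carving: 343 voxels (7×7×7)
step 1: project along z, AND mask (22/49) → |grid| = 154
step 2: project along y, AND mask (43/49) → |grid| = 133
step 3: project along x, AND mask (33/49) → |grid| = 89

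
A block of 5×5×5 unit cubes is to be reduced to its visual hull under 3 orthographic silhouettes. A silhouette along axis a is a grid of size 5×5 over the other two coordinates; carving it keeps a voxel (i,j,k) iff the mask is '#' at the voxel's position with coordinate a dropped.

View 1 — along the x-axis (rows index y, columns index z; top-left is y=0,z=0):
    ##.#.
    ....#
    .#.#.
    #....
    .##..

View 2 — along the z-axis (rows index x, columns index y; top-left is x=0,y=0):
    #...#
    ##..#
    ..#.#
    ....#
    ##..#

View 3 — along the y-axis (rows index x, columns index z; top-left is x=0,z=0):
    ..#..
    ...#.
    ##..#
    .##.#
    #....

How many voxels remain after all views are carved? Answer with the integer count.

initial block: 5^3 = 125
  1. axis=0 (YZ plane), |mask|=9  ⇒  voxels=45
  2. axis=2 (XY plane), |mask|=11  ⇒  voxels=23
  3. axis=1 (XZ plane), |mask|=9  ⇒  voxels=7

remaining voxels: 7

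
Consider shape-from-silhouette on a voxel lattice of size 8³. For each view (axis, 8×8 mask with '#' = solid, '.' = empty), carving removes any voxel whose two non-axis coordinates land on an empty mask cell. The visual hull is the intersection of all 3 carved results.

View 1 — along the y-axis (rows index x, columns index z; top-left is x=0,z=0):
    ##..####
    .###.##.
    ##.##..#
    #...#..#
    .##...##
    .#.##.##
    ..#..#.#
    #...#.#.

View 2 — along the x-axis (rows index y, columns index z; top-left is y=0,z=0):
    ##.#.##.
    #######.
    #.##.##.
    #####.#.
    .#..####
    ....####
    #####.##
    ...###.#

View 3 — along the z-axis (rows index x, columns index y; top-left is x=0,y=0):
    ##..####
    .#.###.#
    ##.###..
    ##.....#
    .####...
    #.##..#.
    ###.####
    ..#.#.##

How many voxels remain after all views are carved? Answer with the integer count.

voxel count = 109

start: 8×8×8 = 512 voxels
step 1: project along y, AND mask (34/64) → |grid| = 272
step 2: project along x, AND mask (43/64) → |grid| = 182
step 3: project along z, AND mask (38/64) → |grid| = 109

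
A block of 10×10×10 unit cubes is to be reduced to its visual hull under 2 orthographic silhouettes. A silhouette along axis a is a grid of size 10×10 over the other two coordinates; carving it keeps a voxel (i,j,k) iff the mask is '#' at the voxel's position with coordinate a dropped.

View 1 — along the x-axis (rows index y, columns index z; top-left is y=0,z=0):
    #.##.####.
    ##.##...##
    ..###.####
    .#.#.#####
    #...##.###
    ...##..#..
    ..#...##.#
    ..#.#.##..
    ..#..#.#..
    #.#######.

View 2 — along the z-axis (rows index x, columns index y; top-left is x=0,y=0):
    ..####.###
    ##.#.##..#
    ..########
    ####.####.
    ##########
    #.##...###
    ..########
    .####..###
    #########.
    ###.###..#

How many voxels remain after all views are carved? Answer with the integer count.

initial block: 10^3 = 1000
step 1: project along x, AND mask (55/100) → |grid| = 550
step 2: project along z, AND mask (76/100) → |grid| = 418

|visual hull| = 418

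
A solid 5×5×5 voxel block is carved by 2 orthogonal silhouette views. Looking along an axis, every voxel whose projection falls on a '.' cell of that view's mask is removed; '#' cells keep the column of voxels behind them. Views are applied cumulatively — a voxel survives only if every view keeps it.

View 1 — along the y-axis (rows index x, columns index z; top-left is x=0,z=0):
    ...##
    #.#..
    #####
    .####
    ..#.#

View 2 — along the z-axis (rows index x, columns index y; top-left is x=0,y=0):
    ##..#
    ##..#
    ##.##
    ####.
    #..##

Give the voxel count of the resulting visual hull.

before carving: 125 voxels (5×5×5)
  1. axis=1 (XZ plane), |mask|=15  ⇒  voxels=75
  2. axis=2 (XY plane), |mask|=17  ⇒  voxels=54

|visual hull| = 54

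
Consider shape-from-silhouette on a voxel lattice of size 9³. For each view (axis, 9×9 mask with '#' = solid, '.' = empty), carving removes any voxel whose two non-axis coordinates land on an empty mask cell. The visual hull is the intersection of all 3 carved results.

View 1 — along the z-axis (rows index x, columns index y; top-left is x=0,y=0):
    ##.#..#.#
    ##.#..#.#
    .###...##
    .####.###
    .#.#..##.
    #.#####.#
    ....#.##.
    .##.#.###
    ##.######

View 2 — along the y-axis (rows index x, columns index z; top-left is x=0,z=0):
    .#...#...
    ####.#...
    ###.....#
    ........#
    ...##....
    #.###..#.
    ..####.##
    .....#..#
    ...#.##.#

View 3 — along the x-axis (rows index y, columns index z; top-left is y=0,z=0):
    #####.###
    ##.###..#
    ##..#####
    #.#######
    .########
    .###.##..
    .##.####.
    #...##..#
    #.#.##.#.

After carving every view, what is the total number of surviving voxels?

remaining voxels: 120

initial block: 9^3 = 729
after view 1 [z-axis, 50 of 81 cells solid] → remaining = 450
after view 2 [y-axis, 31 of 81 cells solid] → remaining = 167
after view 3 [x-axis, 57 of 81 cells solid] → remaining = 120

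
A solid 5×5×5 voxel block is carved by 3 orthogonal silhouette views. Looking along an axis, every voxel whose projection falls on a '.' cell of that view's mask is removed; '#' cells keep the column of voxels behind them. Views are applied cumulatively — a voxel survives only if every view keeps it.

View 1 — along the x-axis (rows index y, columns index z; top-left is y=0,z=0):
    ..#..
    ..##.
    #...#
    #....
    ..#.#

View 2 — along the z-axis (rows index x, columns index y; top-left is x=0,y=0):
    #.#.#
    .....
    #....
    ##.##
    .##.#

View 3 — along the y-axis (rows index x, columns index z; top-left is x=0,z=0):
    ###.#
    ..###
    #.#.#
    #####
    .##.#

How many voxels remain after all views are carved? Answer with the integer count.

16 voxels

before carving: 125 voxels (5×5×5)
V1 x: intersect with YZ mask (8 set) -- 40 left
V2 z: intersect with XY mask (11 set) -- 18 left
V3 y: intersect with XZ mask (18 set) -- 16 left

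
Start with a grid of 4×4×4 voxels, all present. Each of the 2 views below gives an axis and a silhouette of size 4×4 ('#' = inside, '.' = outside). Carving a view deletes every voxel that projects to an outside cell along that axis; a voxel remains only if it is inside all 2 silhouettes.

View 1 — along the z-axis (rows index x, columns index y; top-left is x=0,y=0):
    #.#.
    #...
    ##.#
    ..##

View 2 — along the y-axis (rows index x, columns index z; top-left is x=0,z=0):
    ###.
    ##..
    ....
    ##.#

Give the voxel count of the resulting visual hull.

remaining voxels: 14

initial block: 4^3 = 64
after view 1 [z-axis, 8 of 16 cells solid] → remaining = 32
after view 2 [y-axis, 8 of 16 cells solid] → remaining = 14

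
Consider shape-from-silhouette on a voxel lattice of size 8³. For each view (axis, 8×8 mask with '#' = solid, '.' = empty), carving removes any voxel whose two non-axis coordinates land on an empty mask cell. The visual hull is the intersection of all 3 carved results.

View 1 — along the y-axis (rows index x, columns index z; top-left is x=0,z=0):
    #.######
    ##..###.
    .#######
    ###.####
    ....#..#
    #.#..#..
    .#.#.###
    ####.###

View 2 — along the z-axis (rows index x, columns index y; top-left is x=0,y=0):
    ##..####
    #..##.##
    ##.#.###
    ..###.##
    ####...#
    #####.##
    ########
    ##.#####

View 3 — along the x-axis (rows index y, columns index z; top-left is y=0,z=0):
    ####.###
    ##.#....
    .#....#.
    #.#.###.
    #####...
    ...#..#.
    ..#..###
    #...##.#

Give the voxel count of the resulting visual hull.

|visual hull| = 142

before carving: 512 voxels (8×8×8)
carve view 1 (along y, XZ-mask fill 43/64): 344 voxels remain
carve view 2 (along z, XY-mask fill 49/64): 264 voxels remain
carve view 3 (along x, YZ-mask fill 32/64): 142 voxels remain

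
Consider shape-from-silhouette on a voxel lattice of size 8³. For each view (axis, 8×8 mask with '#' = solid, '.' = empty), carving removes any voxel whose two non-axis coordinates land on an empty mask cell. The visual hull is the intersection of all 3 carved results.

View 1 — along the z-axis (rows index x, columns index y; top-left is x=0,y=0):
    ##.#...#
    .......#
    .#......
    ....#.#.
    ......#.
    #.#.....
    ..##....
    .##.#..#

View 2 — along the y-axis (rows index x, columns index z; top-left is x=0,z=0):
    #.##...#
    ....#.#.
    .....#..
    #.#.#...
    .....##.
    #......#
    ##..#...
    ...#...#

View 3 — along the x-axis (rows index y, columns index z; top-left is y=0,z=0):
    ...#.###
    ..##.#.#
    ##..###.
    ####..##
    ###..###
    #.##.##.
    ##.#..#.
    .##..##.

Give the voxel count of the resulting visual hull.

initial block: 8^3 = 512
V1 z: intersect with XY mask (17 set) -- 136 left
V2 y: intersect with XZ mask (19 set) -- 45 left
V3 x: intersect with YZ mask (38 set) -- 26 left

26 voxels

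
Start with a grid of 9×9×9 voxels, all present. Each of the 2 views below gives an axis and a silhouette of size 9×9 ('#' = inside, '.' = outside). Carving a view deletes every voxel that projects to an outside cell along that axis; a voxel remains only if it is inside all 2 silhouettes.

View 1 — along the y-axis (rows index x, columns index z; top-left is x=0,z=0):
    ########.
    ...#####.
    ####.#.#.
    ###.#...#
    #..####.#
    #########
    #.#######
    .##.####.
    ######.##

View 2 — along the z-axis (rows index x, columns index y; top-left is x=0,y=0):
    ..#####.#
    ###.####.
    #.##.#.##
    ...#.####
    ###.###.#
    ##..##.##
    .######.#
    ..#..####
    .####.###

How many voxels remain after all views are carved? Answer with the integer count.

before carving: 729 voxels (9×9×9)
[1] y-view keeps 61 columns → grid now 549
[2] z-view keeps 56 columns → grid now 382

382 voxels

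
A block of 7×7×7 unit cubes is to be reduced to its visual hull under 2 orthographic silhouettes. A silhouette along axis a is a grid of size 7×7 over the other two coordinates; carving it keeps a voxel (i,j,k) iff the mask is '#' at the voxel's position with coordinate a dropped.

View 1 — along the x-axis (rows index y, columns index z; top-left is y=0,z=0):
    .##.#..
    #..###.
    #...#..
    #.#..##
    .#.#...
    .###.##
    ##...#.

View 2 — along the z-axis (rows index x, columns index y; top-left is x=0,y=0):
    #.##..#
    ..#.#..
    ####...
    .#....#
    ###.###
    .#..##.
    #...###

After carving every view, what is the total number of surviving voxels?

remaining voxels: 79

full grid |V| = 343
after view 1 [x-axis, 23 of 49 cells solid] → remaining = 161
after view 2 [z-axis, 25 of 49 cells solid] → remaining = 79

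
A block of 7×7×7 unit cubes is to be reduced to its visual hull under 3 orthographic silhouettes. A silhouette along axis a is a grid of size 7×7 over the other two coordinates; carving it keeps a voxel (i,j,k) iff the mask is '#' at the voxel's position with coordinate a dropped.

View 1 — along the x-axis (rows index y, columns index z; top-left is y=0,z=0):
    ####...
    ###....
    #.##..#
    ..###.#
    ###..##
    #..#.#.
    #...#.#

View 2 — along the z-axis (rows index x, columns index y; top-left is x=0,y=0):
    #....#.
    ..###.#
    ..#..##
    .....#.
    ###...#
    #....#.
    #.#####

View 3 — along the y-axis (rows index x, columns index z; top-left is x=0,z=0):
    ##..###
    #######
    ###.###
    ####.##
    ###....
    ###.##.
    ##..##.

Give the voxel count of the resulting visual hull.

|visual hull| = 56

full grid |V| = 343
V1 x: intersect with YZ mask (26 set) -- 182 left
V2 z: intersect with XY mask (22 set) -- 80 left
V3 y: intersect with XZ mask (36 set) -- 56 left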